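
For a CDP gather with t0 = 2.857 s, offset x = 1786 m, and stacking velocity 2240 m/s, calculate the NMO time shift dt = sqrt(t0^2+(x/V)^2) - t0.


x/Vnmo = 1786/2240 = 0.797321
(x/Vnmo)^2 = 0.635721
t0^2 = 8.162449
sqrt(8.162449 + 0.635721) = 2.966171
dt = 2.966171 - 2.857 = 0.109171

0.109171


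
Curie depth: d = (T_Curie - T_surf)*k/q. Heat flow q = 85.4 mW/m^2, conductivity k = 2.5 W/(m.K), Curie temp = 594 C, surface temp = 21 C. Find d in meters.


T_Curie - T_surf = 594 - 21 = 573 C
Convert q to W/m^2: 85.4 mW/m^2 = 0.0854 W/m^2
d = 573 * 2.5 / 0.0854 = 16774.0 m

16774.0


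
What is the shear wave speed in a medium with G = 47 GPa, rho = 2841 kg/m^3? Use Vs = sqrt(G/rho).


Convert G to Pa: G = 47e9 Pa
Compute G/rho = 47e9 / 2841 = 16543470.6089
Vs = sqrt(16543470.6089) = 4067.37 m/s

4067.37


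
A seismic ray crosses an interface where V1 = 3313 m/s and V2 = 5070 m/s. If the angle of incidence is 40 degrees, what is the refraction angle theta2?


sin(theta1) = sin(40 deg) = 0.642788
sin(theta2) = V2/V1 * sin(theta1) = 5070/3313 * 0.642788 = 0.98368
theta2 = arcsin(0.98368) = 79.6346 degrees

79.6346


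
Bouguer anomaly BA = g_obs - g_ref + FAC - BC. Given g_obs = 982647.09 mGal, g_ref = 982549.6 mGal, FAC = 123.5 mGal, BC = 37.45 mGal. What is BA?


BA = g_obs - g_ref + FAC - BC
= 982647.09 - 982549.6 + 123.5 - 37.45
= 183.54 mGal

183.54


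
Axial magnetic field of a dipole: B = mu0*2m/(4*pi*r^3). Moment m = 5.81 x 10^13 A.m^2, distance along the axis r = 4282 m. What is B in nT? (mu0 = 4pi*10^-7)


m = 5.81 x 10^13 = 58100000000000 A.m^2
2m = 116200000000000 A.m^2
r^3 = 4282^3 = 78512713768
B = (4pi*10^-7) * 116200000000000 / (4*pi * 78512713768) * 1e9
= 146021226.538854 / 986619859147.79 * 1e9
= 148001.5076 nT

148001.5076


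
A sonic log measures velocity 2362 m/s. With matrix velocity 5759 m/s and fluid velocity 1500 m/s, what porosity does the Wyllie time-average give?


1/V - 1/Vm = 1/2362 - 1/5759 = 0.00024973
1/Vf - 1/Vm = 1/1500 - 1/5759 = 0.00049303
phi = 0.00024973 / 0.00049303 = 0.5065

0.5065


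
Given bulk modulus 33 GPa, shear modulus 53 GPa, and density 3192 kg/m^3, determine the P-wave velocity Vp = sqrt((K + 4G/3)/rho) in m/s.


First compute the effective modulus:
K + 4G/3 = 33e9 + 4*53e9/3 = 103666666666.67 Pa
Then divide by density:
103666666666.67 / 3192 = 32477025.8981 Pa/(kg/m^3)
Take the square root:
Vp = sqrt(32477025.8981) = 5698.86 m/s

5698.86


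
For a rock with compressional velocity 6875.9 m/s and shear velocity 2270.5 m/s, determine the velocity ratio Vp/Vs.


Vp/Vs = 6875.9 / 2270.5
= 3.0284

3.0284


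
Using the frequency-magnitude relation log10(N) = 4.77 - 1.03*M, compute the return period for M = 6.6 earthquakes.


log10(N) = 4.77 - 1.03*6.6 = -2.028
N = 10^-2.028 = 0.009376
T = 1/N = 1/0.009376 = 106.6596 years

106.6596


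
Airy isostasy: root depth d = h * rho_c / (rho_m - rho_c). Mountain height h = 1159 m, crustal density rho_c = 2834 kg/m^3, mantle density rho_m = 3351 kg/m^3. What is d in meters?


rho_m - rho_c = 3351 - 2834 = 517
d = 1159 * 2834 / 517
= 3284606 / 517
= 6353.2 m

6353.2


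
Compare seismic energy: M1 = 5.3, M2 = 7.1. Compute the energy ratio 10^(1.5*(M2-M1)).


M2 - M1 = 7.1 - 5.3 = 1.8
1.5 * 1.8 = 2.7
ratio = 10^2.7 = 501.19

501.19


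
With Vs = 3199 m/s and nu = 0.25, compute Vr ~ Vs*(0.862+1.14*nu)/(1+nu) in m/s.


Numerator factor = 0.862 + 1.14*0.25 = 1.147
Denominator = 1 + 0.25 = 1.25
Vr = 3199 * 1.147 / 1.25 = 2935.4 m/s

2935.4


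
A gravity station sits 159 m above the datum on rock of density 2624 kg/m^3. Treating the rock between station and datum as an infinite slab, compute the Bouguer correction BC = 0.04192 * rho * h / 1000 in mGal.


BC = 0.04192 * rho * h / 1000
= 0.04192 * 2624 * 159 / 1000
= 17.4897 mGal

17.4897


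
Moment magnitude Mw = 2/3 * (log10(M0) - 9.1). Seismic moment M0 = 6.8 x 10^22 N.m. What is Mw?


log10(M0) = log10(6.8 x 10^22) = 22.8325
Mw = 2/3 * (22.8325 - 9.1)
= 2/3 * 13.7325
= 9.16

9.16


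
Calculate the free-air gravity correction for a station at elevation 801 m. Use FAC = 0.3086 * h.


FAC = 0.3086 * h
= 0.3086 * 801
= 247.1886 mGal

247.1886


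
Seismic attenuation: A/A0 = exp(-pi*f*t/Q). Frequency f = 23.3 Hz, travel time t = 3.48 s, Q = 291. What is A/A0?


pi*f*t/Q = pi*23.3*3.48/291 = 0.875371
A/A0 = exp(-0.875371) = 0.416707

0.416707


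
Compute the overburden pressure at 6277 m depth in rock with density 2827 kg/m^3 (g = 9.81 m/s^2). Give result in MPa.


P = rho * g * z / 1e6
= 2827 * 9.81 * 6277 / 1e6
= 174079224.99 / 1e6
= 174.0792 MPa

174.0792


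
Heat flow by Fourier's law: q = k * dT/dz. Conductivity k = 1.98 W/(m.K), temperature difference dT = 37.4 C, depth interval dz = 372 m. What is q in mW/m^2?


q = k * dT / dz * 1000
= 1.98 * 37.4 / 372 * 1000
= 0.199065 * 1000
= 199.0645 mW/m^2

199.0645


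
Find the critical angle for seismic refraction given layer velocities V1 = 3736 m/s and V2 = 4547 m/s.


V1/V2 = 3736/4547 = 0.821641
theta_c = arcsin(0.821641) = 55.2494 degrees

55.2494


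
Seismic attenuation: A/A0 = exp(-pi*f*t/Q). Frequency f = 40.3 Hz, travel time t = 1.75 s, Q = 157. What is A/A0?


pi*f*t/Q = pi*40.3*1.75/157 = 1.411215
A/A0 = exp(-1.411215) = 0.243847

0.243847


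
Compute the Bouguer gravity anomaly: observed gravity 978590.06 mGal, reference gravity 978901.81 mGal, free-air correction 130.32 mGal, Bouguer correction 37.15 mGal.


BA = g_obs - g_ref + FAC - BC
= 978590.06 - 978901.81 + 130.32 - 37.15
= -218.58 mGal

-218.58


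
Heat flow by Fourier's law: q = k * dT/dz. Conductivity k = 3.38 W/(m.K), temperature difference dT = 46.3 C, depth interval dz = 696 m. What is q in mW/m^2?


q = k * dT / dz * 1000
= 3.38 * 46.3 / 696 * 1000
= 0.224848 * 1000
= 224.8477 mW/m^2

224.8477


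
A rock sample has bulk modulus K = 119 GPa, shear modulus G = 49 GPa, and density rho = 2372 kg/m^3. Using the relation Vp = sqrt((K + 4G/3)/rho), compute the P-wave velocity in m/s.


First compute the effective modulus:
K + 4G/3 = 119e9 + 4*49e9/3 = 184333333333.33 Pa
Then divide by density:
184333333333.33 / 2372 = 77712197.864 Pa/(kg/m^3)
Take the square root:
Vp = sqrt(77712197.864) = 8815.45 m/s

8815.45


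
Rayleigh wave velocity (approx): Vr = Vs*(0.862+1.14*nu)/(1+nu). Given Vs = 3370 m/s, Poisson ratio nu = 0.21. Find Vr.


Numerator factor = 0.862 + 1.14*0.21 = 1.1014
Denominator = 1 + 0.21 = 1.21
Vr = 3370 * 1.1014 / 1.21 = 3067.54 m/s

3067.54


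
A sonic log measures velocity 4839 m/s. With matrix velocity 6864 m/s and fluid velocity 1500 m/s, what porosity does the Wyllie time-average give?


1/V - 1/Vm = 1/4839 - 1/6864 = 6.097e-05
1/Vf - 1/Vm = 1/1500 - 1/6864 = 0.00052098
phi = 6.097e-05 / 0.00052098 = 0.117

0.117


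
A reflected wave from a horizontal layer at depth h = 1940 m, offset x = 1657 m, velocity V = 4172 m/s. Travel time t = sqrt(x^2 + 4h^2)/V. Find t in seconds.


x^2 + 4h^2 = 1657^2 + 4*1940^2 = 2745649 + 15054400 = 17800049
sqrt(17800049) = 4219.0104
t = 4219.0104 / 4172 = 1.0113 s

1.0113


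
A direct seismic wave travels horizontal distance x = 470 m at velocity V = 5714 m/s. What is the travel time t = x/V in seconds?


t = x / V
= 470 / 5714
= 0.0823 s

0.0823


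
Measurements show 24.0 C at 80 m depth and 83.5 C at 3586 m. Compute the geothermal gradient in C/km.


dT = 83.5 - 24.0 = 59.5 C
dz = 3586 - 80 = 3506 m
gradient = dT/dz * 1000 = 59.5/3506 * 1000 = 16.9709 C/km

16.9709


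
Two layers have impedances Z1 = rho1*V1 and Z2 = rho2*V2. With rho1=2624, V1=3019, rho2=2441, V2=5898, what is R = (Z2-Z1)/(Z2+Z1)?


Z1 = 2624 * 3019 = 7921856
Z2 = 2441 * 5898 = 14397018
R = (14397018 - 7921856) / (14397018 + 7921856) = 6475162 / 22318874 = 0.2901

0.2901


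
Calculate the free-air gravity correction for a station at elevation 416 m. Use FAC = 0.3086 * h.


FAC = 0.3086 * h
= 0.3086 * 416
= 128.3776 mGal

128.3776


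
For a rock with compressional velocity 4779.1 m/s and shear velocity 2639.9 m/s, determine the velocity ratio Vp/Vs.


Vp/Vs = 4779.1 / 2639.9
= 1.8103

1.8103


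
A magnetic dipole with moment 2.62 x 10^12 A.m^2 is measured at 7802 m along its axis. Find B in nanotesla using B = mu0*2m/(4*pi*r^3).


m = 2.62 x 10^12 = 2620000000000 A.m^2
2m = 5240000000000 A.m^2
r^3 = 7802^3 = 474917133608
B = (4pi*10^-7) * 5240000000000 / (4*pi * 474917133608) * 1e9
= 6584778.201924 / 5967984712027.26 * 1e9
= 1103.3504 nT

1103.3504


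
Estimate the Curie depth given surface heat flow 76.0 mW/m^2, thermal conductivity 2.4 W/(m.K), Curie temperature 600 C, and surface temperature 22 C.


T_Curie - T_surf = 600 - 22 = 578 C
Convert q to W/m^2: 76.0 mW/m^2 = 0.076 W/m^2
d = 578 * 2.4 / 0.076 = 18252.63 m

18252.63


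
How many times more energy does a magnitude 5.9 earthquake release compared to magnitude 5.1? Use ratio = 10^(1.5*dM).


M2 - M1 = 5.9 - 5.1 = 0.8
1.5 * 0.8 = 1.2
ratio = 10^1.2 = 15.85

15.85


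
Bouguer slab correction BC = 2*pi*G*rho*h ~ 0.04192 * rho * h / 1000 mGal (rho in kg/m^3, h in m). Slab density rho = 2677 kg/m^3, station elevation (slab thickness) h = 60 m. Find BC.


BC = 0.04192 * rho * h / 1000
= 0.04192 * 2677 * 60 / 1000
= 6.7332 mGal

6.7332


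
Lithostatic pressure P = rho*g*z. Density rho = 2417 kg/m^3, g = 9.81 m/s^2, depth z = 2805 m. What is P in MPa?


P = rho * g * z / 1e6
= 2417 * 9.81 * 2805 / 1e6
= 66508709.85 / 1e6
= 66.5087 MPa

66.5087


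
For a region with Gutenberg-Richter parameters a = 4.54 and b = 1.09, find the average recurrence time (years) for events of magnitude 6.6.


log10(N) = 4.54 - 1.09*6.6 = -2.654
N = 10^-2.654 = 0.002218
T = 1/N = 1/0.002218 = 450.8167 years

450.8167


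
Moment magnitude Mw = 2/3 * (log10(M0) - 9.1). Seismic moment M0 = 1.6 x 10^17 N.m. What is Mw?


log10(M0) = log10(1.6 x 10^17) = 17.2041
Mw = 2/3 * (17.2041 - 9.1)
= 2/3 * 8.1041
= 5.4

5.4


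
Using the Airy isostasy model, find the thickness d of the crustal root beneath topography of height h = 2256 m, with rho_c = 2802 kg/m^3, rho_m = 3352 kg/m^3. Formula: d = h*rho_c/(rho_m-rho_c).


rho_m - rho_c = 3352 - 2802 = 550
d = 2256 * 2802 / 550
= 6321312 / 550
= 11493.29 m

11493.29


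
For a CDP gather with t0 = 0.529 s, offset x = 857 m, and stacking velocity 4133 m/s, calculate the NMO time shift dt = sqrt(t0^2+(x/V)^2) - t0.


x/Vnmo = 857/4133 = 0.207355
(x/Vnmo)^2 = 0.042996
t0^2 = 0.279841
sqrt(0.279841 + 0.042996) = 0.568188
dt = 0.568188 - 0.529 = 0.039188

0.039188


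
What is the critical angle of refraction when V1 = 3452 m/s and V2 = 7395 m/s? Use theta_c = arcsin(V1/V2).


V1/V2 = 3452/7395 = 0.466802
theta_c = arcsin(0.466802) = 27.8269 degrees

27.8269


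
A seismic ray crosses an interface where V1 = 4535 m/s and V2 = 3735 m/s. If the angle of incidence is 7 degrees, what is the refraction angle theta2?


sin(theta1) = sin(7 deg) = 0.121869
sin(theta2) = V2/V1 * sin(theta1) = 3735/4535 * 0.121869 = 0.100371
theta2 = arcsin(0.100371) = 5.7605 degrees

5.7605


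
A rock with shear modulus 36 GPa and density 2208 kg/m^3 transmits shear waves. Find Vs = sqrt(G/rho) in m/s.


Convert G to Pa: G = 36e9 Pa
Compute G/rho = 36e9 / 2208 = 16304347.8261
Vs = sqrt(16304347.8261) = 4037.86 m/s

4037.86


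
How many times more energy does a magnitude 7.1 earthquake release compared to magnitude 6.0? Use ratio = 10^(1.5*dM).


M2 - M1 = 7.1 - 6.0 = 1.1
1.5 * 1.1 = 1.65
ratio = 10^1.65 = 44.67

44.67


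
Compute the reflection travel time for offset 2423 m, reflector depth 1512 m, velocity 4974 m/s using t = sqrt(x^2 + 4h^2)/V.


x^2 + 4h^2 = 2423^2 + 4*1512^2 = 5870929 + 9144576 = 15015505
sqrt(15015505) = 3874.9845
t = 3874.9845 / 4974 = 0.779 s

0.779


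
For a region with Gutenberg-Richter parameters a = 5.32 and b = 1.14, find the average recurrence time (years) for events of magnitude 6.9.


log10(N) = 5.32 - 1.14*6.9 = -2.546
N = 10^-2.546 = 0.002844
T = 1/N = 1/0.002844 = 351.5604 years

351.5604


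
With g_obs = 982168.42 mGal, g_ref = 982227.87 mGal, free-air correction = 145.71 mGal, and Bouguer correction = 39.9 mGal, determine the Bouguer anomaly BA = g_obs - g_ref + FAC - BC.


BA = g_obs - g_ref + FAC - BC
= 982168.42 - 982227.87 + 145.71 - 39.9
= 46.36 mGal

46.36


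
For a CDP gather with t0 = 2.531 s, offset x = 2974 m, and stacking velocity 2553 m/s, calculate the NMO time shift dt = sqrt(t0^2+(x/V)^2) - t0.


x/Vnmo = 2974/2553 = 1.164904
(x/Vnmo)^2 = 1.357001
t0^2 = 6.405961
sqrt(6.405961 + 1.357001) = 2.786209
dt = 2.786209 - 2.531 = 0.255209

0.255209


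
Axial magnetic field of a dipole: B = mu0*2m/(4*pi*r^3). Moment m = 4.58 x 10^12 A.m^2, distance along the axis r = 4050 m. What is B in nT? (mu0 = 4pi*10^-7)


m = 4.58 x 10^12 = 4580000000000 A.m^2
2m = 9160000000000 A.m^2
r^3 = 4050^3 = 66430125000
B = (4pi*10^-7) * 9160000000000 / (4*pi * 66430125000) * 1e9
= 11510795.482753 / 834785570708.21 * 1e9
= 13788.9248 nT

13788.9248


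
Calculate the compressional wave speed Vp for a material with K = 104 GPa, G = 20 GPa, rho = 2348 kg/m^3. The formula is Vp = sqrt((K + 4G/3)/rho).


First compute the effective modulus:
K + 4G/3 = 104e9 + 4*20e9/3 = 130666666666.67 Pa
Then divide by density:
130666666666.67 / 2348 = 55650198.7507 Pa/(kg/m^3)
Take the square root:
Vp = sqrt(55650198.7507) = 7459.91 m/s

7459.91


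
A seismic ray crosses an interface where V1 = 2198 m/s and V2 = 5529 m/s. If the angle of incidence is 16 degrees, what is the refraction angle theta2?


sin(theta1) = sin(16 deg) = 0.275637
sin(theta2) = V2/V1 * sin(theta1) = 5529/2198 * 0.275637 = 0.693357
theta2 = arcsin(0.693357) = 43.8964 degrees

43.8964


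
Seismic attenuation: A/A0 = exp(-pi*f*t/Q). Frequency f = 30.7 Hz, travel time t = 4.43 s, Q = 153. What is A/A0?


pi*f*t/Q = pi*30.7*4.43/153 = 2.792547
A/A0 = exp(-2.792547) = 0.061265

0.061265


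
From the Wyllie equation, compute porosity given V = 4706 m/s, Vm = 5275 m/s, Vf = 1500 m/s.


1/V - 1/Vm = 1/4706 - 1/5275 = 2.292e-05
1/Vf - 1/Vm = 1/1500 - 1/5275 = 0.00047709
phi = 2.292e-05 / 0.00047709 = 0.048

0.048


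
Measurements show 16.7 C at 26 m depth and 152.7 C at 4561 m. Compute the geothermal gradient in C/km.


dT = 152.7 - 16.7 = 136.0 C
dz = 4561 - 26 = 4535 m
gradient = dT/dz * 1000 = 136.0/4535 * 1000 = 29.989 C/km

29.989


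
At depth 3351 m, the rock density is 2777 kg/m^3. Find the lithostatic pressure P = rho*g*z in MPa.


P = rho * g * z / 1e6
= 2777 * 9.81 * 3351 / 1e6
= 91289181.87 / 1e6
= 91.2892 MPa

91.2892


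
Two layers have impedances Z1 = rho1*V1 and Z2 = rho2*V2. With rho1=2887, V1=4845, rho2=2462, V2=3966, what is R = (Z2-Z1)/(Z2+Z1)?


Z1 = 2887 * 4845 = 13987515
Z2 = 2462 * 3966 = 9764292
R = (9764292 - 13987515) / (9764292 + 13987515) = -4223223 / 23751807 = -0.1778

-0.1778


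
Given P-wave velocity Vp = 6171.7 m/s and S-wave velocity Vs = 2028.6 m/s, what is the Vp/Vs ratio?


Vp/Vs = 6171.7 / 2028.6
= 3.0423

3.0423


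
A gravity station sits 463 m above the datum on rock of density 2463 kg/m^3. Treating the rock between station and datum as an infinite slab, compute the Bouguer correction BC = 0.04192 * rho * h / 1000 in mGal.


BC = 0.04192 * rho * h / 1000
= 0.04192 * 2463 * 463 / 1000
= 47.8043 mGal

47.8043


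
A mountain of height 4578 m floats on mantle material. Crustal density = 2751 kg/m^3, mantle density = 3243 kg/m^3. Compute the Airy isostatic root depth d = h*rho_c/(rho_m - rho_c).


rho_m - rho_c = 3243 - 2751 = 492
d = 4578 * 2751 / 492
= 12594078 / 492
= 25597.72 m

25597.72


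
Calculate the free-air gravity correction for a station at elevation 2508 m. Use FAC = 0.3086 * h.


FAC = 0.3086 * h
= 0.3086 * 2508
= 773.9688 mGal

773.9688


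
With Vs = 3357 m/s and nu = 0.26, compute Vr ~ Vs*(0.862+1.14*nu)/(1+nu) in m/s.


Numerator factor = 0.862 + 1.14*0.26 = 1.1584
Denominator = 1 + 0.26 = 1.26
Vr = 3357 * 1.1584 / 1.26 = 3086.31 m/s

3086.31


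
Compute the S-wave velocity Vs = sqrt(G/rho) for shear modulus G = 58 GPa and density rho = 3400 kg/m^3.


Convert G to Pa: G = 58e9 Pa
Compute G/rho = 58e9 / 3400 = 17058823.5294
Vs = sqrt(17058823.5294) = 4130.23 m/s

4130.23


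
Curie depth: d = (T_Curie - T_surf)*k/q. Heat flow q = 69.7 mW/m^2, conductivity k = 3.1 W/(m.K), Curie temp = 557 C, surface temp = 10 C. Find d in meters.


T_Curie - T_surf = 557 - 10 = 547 C
Convert q to W/m^2: 69.7 mW/m^2 = 0.0697 W/m^2
d = 547 * 3.1 / 0.0697 = 24328.55 m

24328.55


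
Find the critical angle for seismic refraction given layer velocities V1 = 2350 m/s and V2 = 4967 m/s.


V1/V2 = 2350/4967 = 0.473123
theta_c = arcsin(0.473123) = 28.2372 degrees

28.2372


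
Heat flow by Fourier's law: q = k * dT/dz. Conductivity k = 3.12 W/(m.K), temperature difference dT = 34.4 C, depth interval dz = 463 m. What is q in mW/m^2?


q = k * dT / dz * 1000
= 3.12 * 34.4 / 463 * 1000
= 0.23181 * 1000
= 231.8099 mW/m^2

231.8099


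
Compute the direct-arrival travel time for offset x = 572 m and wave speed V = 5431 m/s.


t = x / V
= 572 / 5431
= 0.1053 s

0.1053


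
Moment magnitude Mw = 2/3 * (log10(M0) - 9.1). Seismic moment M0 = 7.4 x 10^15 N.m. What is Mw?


log10(M0) = log10(7.4 x 10^15) = 15.8692
Mw = 2/3 * (15.8692 - 9.1)
= 2/3 * 6.7692
= 4.51

4.51


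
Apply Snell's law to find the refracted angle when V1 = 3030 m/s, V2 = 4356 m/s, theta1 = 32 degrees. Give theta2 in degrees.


sin(theta1) = sin(32 deg) = 0.529919
sin(theta2) = V2/V1 * sin(theta1) = 4356/3030 * 0.529919 = 0.761825
theta2 = arcsin(0.761825) = 49.6253 degrees

49.6253


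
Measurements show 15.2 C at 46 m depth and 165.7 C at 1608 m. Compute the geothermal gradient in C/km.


dT = 165.7 - 15.2 = 150.5 C
dz = 1608 - 46 = 1562 m
gradient = dT/dz * 1000 = 150.5/1562 * 1000 = 96.3508 C/km

96.3508


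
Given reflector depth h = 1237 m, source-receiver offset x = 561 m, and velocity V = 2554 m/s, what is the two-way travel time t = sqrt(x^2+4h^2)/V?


x^2 + 4h^2 = 561^2 + 4*1237^2 = 314721 + 6120676 = 6435397
sqrt(6435397) = 2536.8084
t = 2536.8084 / 2554 = 0.9933 s

0.9933


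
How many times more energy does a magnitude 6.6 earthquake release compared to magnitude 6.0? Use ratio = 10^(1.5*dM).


M2 - M1 = 6.6 - 6.0 = 0.6
1.5 * 0.6 = 0.9
ratio = 10^0.9 = 7.94

7.94


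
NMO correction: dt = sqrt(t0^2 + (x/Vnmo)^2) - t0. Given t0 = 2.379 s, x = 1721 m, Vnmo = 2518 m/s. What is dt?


x/Vnmo = 1721/2518 = 0.683479
(x/Vnmo)^2 = 0.467143
t0^2 = 5.659641
sqrt(5.659641 + 0.467143) = 2.475234
dt = 2.475234 - 2.379 = 0.096234

0.096234


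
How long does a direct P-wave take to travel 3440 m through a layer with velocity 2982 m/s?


t = x / V
= 3440 / 2982
= 1.1536 s

1.1536


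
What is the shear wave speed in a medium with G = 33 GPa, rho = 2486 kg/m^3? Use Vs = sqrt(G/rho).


Convert G to Pa: G = 33e9 Pa
Compute G/rho = 33e9 / 2486 = 13274336.2832
Vs = sqrt(13274336.2832) = 3643.4 m/s

3643.4


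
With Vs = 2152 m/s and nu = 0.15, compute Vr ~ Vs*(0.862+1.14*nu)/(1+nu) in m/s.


Numerator factor = 0.862 + 1.14*0.15 = 1.033
Denominator = 1 + 0.15 = 1.15
Vr = 2152 * 1.033 / 1.15 = 1933.06 m/s

1933.06


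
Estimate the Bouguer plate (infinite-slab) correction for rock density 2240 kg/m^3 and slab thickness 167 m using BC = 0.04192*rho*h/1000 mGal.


BC = 0.04192 * rho * h / 1000
= 0.04192 * 2240 * 167 / 1000
= 15.6814 mGal

15.6814


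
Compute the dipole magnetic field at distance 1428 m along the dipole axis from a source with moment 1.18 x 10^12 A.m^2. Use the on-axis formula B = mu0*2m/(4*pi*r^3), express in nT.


m = 1.18 x 10^12 = 1180000000000 A.m^2
2m = 2360000000000 A.m^2
r^3 = 1428^3 = 2911954752
B = (4pi*10^-7) * 2360000000000 / (4*pi * 2911954752) * 1e9
= 2965663.464989 / 36592702625.88 * 1e9
= 81045.2154 nT

81045.2154


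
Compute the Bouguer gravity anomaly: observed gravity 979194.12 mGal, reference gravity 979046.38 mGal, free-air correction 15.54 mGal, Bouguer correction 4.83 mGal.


BA = g_obs - g_ref + FAC - BC
= 979194.12 - 979046.38 + 15.54 - 4.83
= 158.45 mGal

158.45


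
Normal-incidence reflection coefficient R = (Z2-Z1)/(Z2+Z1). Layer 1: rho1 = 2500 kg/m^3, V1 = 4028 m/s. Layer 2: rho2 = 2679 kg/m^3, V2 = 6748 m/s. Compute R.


Z1 = 2500 * 4028 = 10070000
Z2 = 2679 * 6748 = 18077892
R = (18077892 - 10070000) / (18077892 + 10070000) = 8007892 / 28147892 = 0.2845

0.2845


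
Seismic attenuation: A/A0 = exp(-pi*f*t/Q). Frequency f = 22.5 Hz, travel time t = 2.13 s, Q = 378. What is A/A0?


pi*f*t/Q = pi*22.5*2.13/378 = 0.398309
A/A0 = exp(-0.398309) = 0.671454

0.671454


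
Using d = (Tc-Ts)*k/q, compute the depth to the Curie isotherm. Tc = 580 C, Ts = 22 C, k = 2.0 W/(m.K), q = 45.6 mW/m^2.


T_Curie - T_surf = 580 - 22 = 558 C
Convert q to W/m^2: 45.6 mW/m^2 = 0.0456 W/m^2
d = 558 * 2.0 / 0.0456 = 24473.68 m

24473.68


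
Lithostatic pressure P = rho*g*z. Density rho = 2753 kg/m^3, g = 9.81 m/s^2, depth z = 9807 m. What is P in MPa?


P = rho * g * z / 1e6
= 2753 * 9.81 * 9807 / 1e6
= 264856962.51 / 1e6
= 264.857 MPa

264.857


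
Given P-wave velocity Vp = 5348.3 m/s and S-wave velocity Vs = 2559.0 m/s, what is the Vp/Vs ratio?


Vp/Vs = 5348.3 / 2559.0
= 2.09

2.09


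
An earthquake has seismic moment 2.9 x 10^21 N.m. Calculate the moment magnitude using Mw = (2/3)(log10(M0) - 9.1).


log10(M0) = log10(2.9 x 10^21) = 21.4624
Mw = 2/3 * (21.4624 - 9.1)
= 2/3 * 12.3624
= 8.24

8.24


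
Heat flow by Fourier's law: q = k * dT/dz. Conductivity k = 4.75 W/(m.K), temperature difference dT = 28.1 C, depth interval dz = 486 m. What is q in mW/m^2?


q = k * dT / dz * 1000
= 4.75 * 28.1 / 486 * 1000
= 0.27464 * 1000
= 274.6399 mW/m^2

274.6399


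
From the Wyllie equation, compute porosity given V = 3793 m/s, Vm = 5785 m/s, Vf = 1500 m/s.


1/V - 1/Vm = 1/3793 - 1/5785 = 9.078e-05
1/Vf - 1/Vm = 1/1500 - 1/5785 = 0.00049381
phi = 9.078e-05 / 0.00049381 = 0.1838

0.1838


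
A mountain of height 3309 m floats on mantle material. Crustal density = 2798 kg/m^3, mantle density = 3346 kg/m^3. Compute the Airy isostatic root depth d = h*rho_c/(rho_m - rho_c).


rho_m - rho_c = 3346 - 2798 = 548
d = 3309 * 2798 / 548
= 9258582 / 548
= 16895.22 m

16895.22


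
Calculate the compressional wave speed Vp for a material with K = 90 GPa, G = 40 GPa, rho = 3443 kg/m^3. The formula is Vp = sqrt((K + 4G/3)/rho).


First compute the effective modulus:
K + 4G/3 = 90e9 + 4*40e9/3 = 143333333333.33 Pa
Then divide by density:
143333333333.33 / 3443 = 41630361.1192 Pa/(kg/m^3)
Take the square root:
Vp = sqrt(41630361.1192) = 6452.16 m/s

6452.16


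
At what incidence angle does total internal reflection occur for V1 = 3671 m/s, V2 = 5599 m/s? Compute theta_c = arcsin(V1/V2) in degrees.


V1/V2 = 3671/5599 = 0.655653
theta_c = arcsin(0.655653) = 40.9692 degrees

40.9692


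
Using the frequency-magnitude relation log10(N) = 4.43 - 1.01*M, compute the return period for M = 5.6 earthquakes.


log10(N) = 4.43 - 1.01*5.6 = -1.226
N = 10^-1.226 = 0.059429
T = 1/N = 1/0.059429 = 16.8267 years

16.8267


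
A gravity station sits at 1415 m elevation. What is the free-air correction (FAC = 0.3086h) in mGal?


FAC = 0.3086 * h
= 0.3086 * 1415
= 436.669 mGal

436.669


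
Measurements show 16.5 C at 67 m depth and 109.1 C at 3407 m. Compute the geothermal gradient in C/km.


dT = 109.1 - 16.5 = 92.6 C
dz = 3407 - 67 = 3340 m
gradient = dT/dz * 1000 = 92.6/3340 * 1000 = 27.7246 C/km

27.7246


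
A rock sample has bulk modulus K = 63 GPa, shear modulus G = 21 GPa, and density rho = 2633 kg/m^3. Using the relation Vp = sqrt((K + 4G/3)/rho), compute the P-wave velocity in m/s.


First compute the effective modulus:
K + 4G/3 = 63e9 + 4*21e9/3 = 91000000000.0 Pa
Then divide by density:
91000000000.0 / 2633 = 34561336.8781 Pa/(kg/m^3)
Take the square root:
Vp = sqrt(34561336.8781) = 5878.89 m/s

5878.89


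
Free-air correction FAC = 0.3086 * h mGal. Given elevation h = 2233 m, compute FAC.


FAC = 0.3086 * h
= 0.3086 * 2233
= 689.1038 mGal

689.1038


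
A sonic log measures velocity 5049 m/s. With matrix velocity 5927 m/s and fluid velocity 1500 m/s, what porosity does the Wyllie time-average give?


1/V - 1/Vm = 1/5049 - 1/5927 = 2.934e-05
1/Vf - 1/Vm = 1/1500 - 1/5927 = 0.00049795
phi = 2.934e-05 / 0.00049795 = 0.0589

0.0589


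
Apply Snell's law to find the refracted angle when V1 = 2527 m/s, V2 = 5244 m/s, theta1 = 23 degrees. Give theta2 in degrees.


sin(theta1) = sin(23 deg) = 0.390731
sin(theta2) = V2/V1 * sin(theta1) = 5244/2527 * 0.390731 = 0.810841
theta2 = arcsin(0.810841) = 54.1781 degrees

54.1781


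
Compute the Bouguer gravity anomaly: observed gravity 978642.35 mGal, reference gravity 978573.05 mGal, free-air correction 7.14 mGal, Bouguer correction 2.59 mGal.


BA = g_obs - g_ref + FAC - BC
= 978642.35 - 978573.05 + 7.14 - 2.59
= 73.85 mGal

73.85


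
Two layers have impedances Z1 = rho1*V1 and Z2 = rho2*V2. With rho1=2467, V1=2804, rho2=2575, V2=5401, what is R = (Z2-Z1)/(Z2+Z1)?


Z1 = 2467 * 2804 = 6917468
Z2 = 2575 * 5401 = 13907575
R = (13907575 - 6917468) / (13907575 + 6917468) = 6990107 / 20825043 = 0.3357

0.3357


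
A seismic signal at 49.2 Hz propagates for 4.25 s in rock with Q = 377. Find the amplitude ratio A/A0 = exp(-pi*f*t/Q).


pi*f*t/Q = pi*49.2*4.25/377 = 1.742459
A/A0 = exp(-1.742459) = 0.175089

0.175089


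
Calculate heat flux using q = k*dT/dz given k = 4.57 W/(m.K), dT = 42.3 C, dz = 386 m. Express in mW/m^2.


q = k * dT / dz * 1000
= 4.57 * 42.3 / 386 * 1000
= 0.500806 * 1000
= 500.8057 mW/m^2

500.8057


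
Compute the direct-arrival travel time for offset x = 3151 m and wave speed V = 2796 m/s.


t = x / V
= 3151 / 2796
= 1.127 s

1.127


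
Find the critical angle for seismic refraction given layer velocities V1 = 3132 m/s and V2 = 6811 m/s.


V1/V2 = 3132/6811 = 0.459844
theta_c = arcsin(0.459844) = 27.3771 degrees

27.3771


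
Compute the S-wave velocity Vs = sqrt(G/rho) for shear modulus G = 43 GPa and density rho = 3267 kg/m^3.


Convert G to Pa: G = 43e9 Pa
Compute G/rho = 43e9 / 3267 = 13161922.2528
Vs = sqrt(13161922.2528) = 3627.94 m/s

3627.94


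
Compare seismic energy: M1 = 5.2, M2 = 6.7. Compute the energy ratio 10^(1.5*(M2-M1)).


M2 - M1 = 6.7 - 5.2 = 1.5
1.5 * 1.5 = 2.25
ratio = 10^2.25 = 177.83

177.83


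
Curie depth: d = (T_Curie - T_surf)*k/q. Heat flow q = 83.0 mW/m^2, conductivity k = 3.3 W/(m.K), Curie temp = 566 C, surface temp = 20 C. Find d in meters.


T_Curie - T_surf = 566 - 20 = 546 C
Convert q to W/m^2: 83.0 mW/m^2 = 0.083 W/m^2
d = 546 * 3.3 / 0.083 = 21708.43 m

21708.43


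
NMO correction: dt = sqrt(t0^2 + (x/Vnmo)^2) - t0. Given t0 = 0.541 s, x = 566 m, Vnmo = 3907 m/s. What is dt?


x/Vnmo = 566/3907 = 0.144868
(x/Vnmo)^2 = 0.020987
t0^2 = 0.292681
sqrt(0.292681 + 0.020987) = 0.560061
dt = 0.560061 - 0.541 = 0.019061

0.019061


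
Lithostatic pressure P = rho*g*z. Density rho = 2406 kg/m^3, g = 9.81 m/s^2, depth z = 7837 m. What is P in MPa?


P = rho * g * z / 1e6
= 2406 * 9.81 * 7837 / 1e6
= 184975613.82 / 1e6
= 184.9756 MPa

184.9756


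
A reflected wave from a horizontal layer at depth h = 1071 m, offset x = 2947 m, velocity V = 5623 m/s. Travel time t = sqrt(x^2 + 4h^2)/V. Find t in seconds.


x^2 + 4h^2 = 2947^2 + 4*1071^2 = 8684809 + 4588164 = 13272973
sqrt(13272973) = 3643.2092
t = 3643.2092 / 5623 = 0.6479 s

0.6479


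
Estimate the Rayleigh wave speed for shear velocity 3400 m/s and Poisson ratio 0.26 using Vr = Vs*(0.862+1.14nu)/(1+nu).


Numerator factor = 0.862 + 1.14*0.26 = 1.1584
Denominator = 1 + 0.26 = 1.26
Vr = 3400 * 1.1584 / 1.26 = 3125.84 m/s

3125.84


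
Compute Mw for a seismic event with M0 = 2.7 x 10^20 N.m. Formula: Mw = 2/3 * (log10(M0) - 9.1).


log10(M0) = log10(2.7 x 10^20) = 20.4314
Mw = 2/3 * (20.4314 - 9.1)
= 2/3 * 11.3314
= 7.55

7.55


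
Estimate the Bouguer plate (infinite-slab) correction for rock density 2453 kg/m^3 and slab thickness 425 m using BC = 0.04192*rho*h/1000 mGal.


BC = 0.04192 * rho * h / 1000
= 0.04192 * 2453 * 425 / 1000
= 43.7026 mGal

43.7026


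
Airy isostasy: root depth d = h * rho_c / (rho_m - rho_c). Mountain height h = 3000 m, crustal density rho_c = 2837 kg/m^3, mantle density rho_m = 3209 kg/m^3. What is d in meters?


rho_m - rho_c = 3209 - 2837 = 372
d = 3000 * 2837 / 372
= 8511000 / 372
= 22879.03 m

22879.03


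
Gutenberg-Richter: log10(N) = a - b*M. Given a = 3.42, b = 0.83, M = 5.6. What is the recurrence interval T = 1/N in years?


log10(N) = 3.42 - 0.83*5.6 = -1.228
N = 10^-1.228 = 0.059156
T = 1/N = 1/0.059156 = 16.9044 years

16.9044


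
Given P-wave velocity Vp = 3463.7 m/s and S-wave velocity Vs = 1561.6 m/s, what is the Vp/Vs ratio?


Vp/Vs = 3463.7 / 1561.6
= 2.218

2.218


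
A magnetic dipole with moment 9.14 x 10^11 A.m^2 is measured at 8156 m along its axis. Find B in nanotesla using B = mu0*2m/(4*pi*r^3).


m = 9.14 x 10^11 = 914000000000 A.m^2
2m = 1828000000000 A.m^2
r^3 = 8156^3 = 542539860416
B = (4pi*10^-7) * 1828000000000 / (4*pi * 542539860416) * 1e9
= 2297132.548305 / 6817756959050.15 * 1e9
= 336.9338 nT

336.9338


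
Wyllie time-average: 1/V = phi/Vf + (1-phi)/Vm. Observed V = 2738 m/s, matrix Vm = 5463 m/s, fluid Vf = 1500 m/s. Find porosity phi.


1/V - 1/Vm = 1/2738 - 1/5463 = 0.00018218
1/Vf - 1/Vm = 1/1500 - 1/5463 = 0.00048362
phi = 0.00018218 / 0.00048362 = 0.3767

0.3767


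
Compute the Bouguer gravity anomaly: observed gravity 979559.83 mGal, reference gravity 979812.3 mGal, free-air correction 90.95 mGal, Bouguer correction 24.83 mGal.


BA = g_obs - g_ref + FAC - BC
= 979559.83 - 979812.3 + 90.95 - 24.83
= -186.35 mGal

-186.35


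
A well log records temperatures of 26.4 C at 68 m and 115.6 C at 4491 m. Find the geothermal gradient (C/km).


dT = 115.6 - 26.4 = 89.2 C
dz = 4491 - 68 = 4423 m
gradient = dT/dz * 1000 = 89.2/4423 * 1000 = 20.1673 C/km

20.1673


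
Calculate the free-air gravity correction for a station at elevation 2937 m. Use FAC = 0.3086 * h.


FAC = 0.3086 * h
= 0.3086 * 2937
= 906.3582 mGal

906.3582


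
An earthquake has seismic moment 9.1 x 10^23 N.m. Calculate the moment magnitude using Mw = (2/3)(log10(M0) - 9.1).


log10(M0) = log10(9.1 x 10^23) = 23.959
Mw = 2/3 * (23.959 - 9.1)
= 2/3 * 14.859
= 9.91

9.91


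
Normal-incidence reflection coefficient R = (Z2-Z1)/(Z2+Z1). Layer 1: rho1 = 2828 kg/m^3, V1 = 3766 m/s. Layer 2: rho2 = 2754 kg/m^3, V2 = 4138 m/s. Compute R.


Z1 = 2828 * 3766 = 10650248
Z2 = 2754 * 4138 = 11396052
R = (11396052 - 10650248) / (11396052 + 10650248) = 745804 / 22046300 = 0.0338

0.0338


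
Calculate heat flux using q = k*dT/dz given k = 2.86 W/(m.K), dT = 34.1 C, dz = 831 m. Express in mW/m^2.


q = k * dT / dz * 1000
= 2.86 * 34.1 / 831 * 1000
= 0.11736 * 1000
= 117.3598 mW/m^2

117.3598


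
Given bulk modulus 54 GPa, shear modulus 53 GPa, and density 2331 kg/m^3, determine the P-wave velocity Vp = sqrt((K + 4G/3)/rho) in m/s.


First compute the effective modulus:
K + 4G/3 = 54e9 + 4*53e9/3 = 124666666666.67 Pa
Then divide by density:
124666666666.67 / 2331 = 53482053.4821 Pa/(kg/m^3)
Take the square root:
Vp = sqrt(53482053.4821) = 7313.14 m/s

7313.14


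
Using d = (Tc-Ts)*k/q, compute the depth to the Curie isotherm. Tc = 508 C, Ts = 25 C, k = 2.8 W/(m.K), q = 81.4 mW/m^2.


T_Curie - T_surf = 508 - 25 = 483 C
Convert q to W/m^2: 81.4 mW/m^2 = 0.0814 W/m^2
d = 483 * 2.8 / 0.0814 = 16614.25 m

16614.25


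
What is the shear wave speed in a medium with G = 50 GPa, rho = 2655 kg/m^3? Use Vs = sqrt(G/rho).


Convert G to Pa: G = 50e9 Pa
Compute G/rho = 50e9 / 2655 = 18832391.7137
Vs = sqrt(18832391.7137) = 4339.63 m/s

4339.63


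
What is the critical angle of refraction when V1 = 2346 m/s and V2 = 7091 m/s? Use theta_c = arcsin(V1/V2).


V1/V2 = 2346/7091 = 0.330842
theta_c = arcsin(0.330842) = 19.3199 degrees

19.3199


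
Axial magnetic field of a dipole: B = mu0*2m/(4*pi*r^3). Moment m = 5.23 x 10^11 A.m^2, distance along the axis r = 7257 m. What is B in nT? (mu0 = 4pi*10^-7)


m = 5.23 x 10^11 = 523000000000 A.m^2
2m = 1046000000000 A.m^2
r^3 = 7257^3 = 382183003593
B = (4pi*10^-7) * 1046000000000 / (4*pi * 382183003593) * 1e9
= 1314442.366262 / 4802653265658.6 * 1e9
= 273.6909 nT

273.6909


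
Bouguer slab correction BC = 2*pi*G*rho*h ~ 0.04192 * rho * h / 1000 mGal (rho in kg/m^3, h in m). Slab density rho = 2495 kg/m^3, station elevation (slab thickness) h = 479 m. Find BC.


BC = 0.04192 * rho * h / 1000
= 0.04192 * 2495 * 479 / 1000
= 50.0988 mGal

50.0988


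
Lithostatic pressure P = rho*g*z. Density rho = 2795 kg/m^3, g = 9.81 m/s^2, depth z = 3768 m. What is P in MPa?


P = rho * g * z / 1e6
= 2795 * 9.81 * 3768 / 1e6
= 103314603.6 / 1e6
= 103.3146 MPa

103.3146


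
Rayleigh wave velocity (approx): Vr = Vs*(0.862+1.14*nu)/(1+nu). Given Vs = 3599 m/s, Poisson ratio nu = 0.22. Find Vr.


Numerator factor = 0.862 + 1.14*0.22 = 1.1128
Denominator = 1 + 0.22 = 1.22
Vr = 3599 * 1.1128 / 1.22 = 3282.76 m/s

3282.76


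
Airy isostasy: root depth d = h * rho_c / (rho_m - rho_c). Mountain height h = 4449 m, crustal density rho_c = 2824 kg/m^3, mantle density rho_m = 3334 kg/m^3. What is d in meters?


rho_m - rho_c = 3334 - 2824 = 510
d = 4449 * 2824 / 510
= 12563976 / 510
= 24635.25 m

24635.25


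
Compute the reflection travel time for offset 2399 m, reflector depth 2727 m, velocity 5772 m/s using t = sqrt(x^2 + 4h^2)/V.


x^2 + 4h^2 = 2399^2 + 4*2727^2 = 5755201 + 29746116 = 35501317
sqrt(35501317) = 5958.2982
t = 5958.2982 / 5772 = 1.0323 s

1.0323


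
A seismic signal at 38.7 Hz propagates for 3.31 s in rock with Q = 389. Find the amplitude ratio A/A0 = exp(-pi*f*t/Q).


pi*f*t/Q = pi*38.7*3.31/389 = 1.034521
A/A0 = exp(-1.034521) = 0.355397

0.355397


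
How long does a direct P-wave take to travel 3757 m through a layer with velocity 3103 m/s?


t = x / V
= 3757 / 3103
= 1.2108 s

1.2108


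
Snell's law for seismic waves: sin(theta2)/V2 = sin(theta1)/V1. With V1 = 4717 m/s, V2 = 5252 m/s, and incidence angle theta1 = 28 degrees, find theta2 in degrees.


sin(theta1) = sin(28 deg) = 0.469472
sin(theta2) = V2/V1 * sin(theta1) = 5252/4717 * 0.469472 = 0.522719
theta2 = arcsin(0.522719) = 31.5148 degrees

31.5148


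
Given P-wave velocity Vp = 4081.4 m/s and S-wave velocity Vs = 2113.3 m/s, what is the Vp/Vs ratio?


Vp/Vs = 4081.4 / 2113.3
= 1.9313

1.9313


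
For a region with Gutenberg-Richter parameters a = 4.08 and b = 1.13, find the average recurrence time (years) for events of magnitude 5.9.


log10(N) = 4.08 - 1.13*5.9 = -2.587
N = 10^-2.587 = 0.002588
T = 1/N = 1/0.002588 = 386.367 years

386.367


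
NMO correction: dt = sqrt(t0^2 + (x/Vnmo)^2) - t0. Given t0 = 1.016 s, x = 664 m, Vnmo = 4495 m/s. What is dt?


x/Vnmo = 664/4495 = 0.14772
(x/Vnmo)^2 = 0.021821
t0^2 = 1.032256
sqrt(1.032256 + 0.021821) = 1.026683
dt = 1.026683 - 1.016 = 0.010683

0.010683


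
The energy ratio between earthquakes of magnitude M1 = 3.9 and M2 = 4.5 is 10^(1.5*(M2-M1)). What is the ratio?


M2 - M1 = 4.5 - 3.9 = 0.6
1.5 * 0.6 = 0.9
ratio = 10^0.9 = 7.94

7.94


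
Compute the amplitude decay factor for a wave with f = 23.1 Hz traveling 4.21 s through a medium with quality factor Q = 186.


pi*f*t/Q = pi*23.1*4.21/186 = 1.642597
A/A0 = exp(-1.642597) = 0.193477

0.193477


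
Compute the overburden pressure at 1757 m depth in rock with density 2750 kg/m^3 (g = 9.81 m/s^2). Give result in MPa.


P = rho * g * z / 1e6
= 2750 * 9.81 * 1757 / 1e6
= 47399467.5 / 1e6
= 47.3995 MPa

47.3995


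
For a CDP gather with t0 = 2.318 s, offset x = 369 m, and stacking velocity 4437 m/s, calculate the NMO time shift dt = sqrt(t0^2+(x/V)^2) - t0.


x/Vnmo = 369/4437 = 0.083164
(x/Vnmo)^2 = 0.006916
t0^2 = 5.373124
sqrt(5.373124 + 0.006916) = 2.319491
dt = 2.319491 - 2.318 = 0.001491

0.001491


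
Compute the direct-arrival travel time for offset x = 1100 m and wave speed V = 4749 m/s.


t = x / V
= 1100 / 4749
= 0.2316 s

0.2316


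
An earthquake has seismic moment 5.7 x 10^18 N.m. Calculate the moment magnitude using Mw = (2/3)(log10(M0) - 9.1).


log10(M0) = log10(5.7 x 10^18) = 18.7559
Mw = 2/3 * (18.7559 - 9.1)
= 2/3 * 9.6559
= 6.44

6.44


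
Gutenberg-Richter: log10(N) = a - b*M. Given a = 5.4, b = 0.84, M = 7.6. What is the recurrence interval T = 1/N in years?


log10(N) = 5.4 - 0.84*7.6 = -0.984
N = 10^-0.984 = 0.103753
T = 1/N = 1/0.103753 = 9.6383 years

9.6383


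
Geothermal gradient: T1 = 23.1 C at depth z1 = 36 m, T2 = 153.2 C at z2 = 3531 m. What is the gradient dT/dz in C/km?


dT = 153.2 - 23.1 = 130.1 C
dz = 3531 - 36 = 3495 m
gradient = dT/dz * 1000 = 130.1/3495 * 1000 = 37.2246 C/km

37.2246


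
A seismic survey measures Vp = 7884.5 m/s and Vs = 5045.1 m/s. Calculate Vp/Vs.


Vp/Vs = 7884.5 / 5045.1
= 1.5628

1.5628


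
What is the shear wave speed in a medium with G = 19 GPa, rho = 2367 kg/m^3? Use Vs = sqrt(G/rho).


Convert G to Pa: G = 19e9 Pa
Compute G/rho = 19e9 / 2367 = 8027038.4453
Vs = sqrt(8027038.4453) = 2833.2 m/s

2833.2


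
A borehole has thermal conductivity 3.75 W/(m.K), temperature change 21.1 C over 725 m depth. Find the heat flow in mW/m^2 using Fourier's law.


q = k * dT / dz * 1000
= 3.75 * 21.1 / 725 * 1000
= 0.109138 * 1000
= 109.1379 mW/m^2

109.1379


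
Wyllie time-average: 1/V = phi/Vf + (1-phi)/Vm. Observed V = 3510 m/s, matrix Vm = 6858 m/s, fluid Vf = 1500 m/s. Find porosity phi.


1/V - 1/Vm = 1/3510 - 1/6858 = 0.00013909
1/Vf - 1/Vm = 1/1500 - 1/6858 = 0.00052085
phi = 0.00013909 / 0.00052085 = 0.267

0.267


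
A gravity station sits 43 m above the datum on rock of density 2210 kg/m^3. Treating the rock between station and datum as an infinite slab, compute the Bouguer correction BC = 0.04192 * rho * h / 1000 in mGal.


BC = 0.04192 * rho * h / 1000
= 0.04192 * 2210 * 43 / 1000
= 3.9837 mGal

3.9837


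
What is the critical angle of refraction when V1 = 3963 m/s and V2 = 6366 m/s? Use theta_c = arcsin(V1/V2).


V1/V2 = 3963/6366 = 0.622526
theta_c = arcsin(0.622526) = 38.5008 degrees

38.5008


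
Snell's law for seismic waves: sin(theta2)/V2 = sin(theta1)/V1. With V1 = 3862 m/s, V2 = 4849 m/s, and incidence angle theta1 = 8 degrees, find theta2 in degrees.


sin(theta1) = sin(8 deg) = 0.139173
sin(theta2) = V2/V1 * sin(theta1) = 4849/3862 * 0.139173 = 0.174741
theta2 = arcsin(0.174741) = 10.0636 degrees

10.0636


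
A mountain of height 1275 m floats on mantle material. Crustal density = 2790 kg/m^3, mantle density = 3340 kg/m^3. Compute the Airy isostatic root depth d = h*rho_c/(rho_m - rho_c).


rho_m - rho_c = 3340 - 2790 = 550
d = 1275 * 2790 / 550
= 3557250 / 550
= 6467.73 m

6467.73


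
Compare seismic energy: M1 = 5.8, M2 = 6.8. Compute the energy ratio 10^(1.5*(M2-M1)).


M2 - M1 = 6.8 - 5.8 = 1.0
1.5 * 1.0 = 1.5
ratio = 10^1.5 = 31.62

31.62


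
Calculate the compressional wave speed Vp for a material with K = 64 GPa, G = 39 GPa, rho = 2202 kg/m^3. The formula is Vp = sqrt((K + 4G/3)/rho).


First compute the effective modulus:
K + 4G/3 = 64e9 + 4*39e9/3 = 116000000000.0 Pa
Then divide by density:
116000000000.0 / 2202 = 52679382.3797 Pa/(kg/m^3)
Take the square root:
Vp = sqrt(52679382.3797) = 7258.06 m/s

7258.06


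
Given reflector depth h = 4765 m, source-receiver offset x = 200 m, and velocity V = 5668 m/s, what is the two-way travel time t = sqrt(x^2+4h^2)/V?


x^2 + 4h^2 = 200^2 + 4*4765^2 = 40000 + 90820900 = 90860900
sqrt(90860900) = 9532.0984
t = 9532.0984 / 5668 = 1.6817 s

1.6817
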